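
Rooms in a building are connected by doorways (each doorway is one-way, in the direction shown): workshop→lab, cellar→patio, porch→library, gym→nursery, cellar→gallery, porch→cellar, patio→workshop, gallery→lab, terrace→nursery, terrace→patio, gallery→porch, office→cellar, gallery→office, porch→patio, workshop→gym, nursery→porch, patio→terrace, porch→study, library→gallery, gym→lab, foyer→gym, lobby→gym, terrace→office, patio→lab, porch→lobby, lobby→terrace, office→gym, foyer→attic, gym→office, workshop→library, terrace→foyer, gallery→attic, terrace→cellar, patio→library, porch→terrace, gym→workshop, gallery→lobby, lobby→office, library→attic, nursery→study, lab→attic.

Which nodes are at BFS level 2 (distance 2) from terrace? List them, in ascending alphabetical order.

Level 0: terrace
Level 1: cellar, foyer, nursery, office, patio
Level 2: attic, gallery, gym, lab, library, porch, study, workshop
Level 3: lobby

attic, gallery, gym, lab, library, porch, study, workshop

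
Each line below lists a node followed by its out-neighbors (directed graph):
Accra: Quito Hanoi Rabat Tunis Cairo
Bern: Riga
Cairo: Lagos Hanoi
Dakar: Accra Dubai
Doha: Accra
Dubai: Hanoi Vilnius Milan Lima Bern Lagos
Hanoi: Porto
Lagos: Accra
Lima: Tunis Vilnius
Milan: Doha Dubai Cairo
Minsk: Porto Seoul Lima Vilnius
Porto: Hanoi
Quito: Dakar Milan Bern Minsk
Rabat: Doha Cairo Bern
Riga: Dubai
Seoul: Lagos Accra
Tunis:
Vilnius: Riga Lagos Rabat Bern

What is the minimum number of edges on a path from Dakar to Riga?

3

Level 0: Dakar
Level 1: Accra, Dubai
Level 2: Bern, Cairo, Hanoi, Lagos, Lima, Milan, Quito, Rabat, Tunis, Vilnius
Level 3: Doha, Minsk, Porto, Riga
Level 4: Seoul
Riga first appears at level 3.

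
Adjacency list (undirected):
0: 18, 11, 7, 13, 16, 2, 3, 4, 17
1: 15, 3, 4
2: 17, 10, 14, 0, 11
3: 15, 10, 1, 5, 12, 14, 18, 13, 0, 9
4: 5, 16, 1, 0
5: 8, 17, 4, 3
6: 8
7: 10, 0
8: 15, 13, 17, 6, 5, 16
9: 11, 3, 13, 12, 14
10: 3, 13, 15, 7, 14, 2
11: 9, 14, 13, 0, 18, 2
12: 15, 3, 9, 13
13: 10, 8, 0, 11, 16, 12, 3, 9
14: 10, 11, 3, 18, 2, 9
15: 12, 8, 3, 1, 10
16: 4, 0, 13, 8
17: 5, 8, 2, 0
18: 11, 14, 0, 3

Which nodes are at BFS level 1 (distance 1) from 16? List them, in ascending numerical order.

Level 0: 16
Level 1: 0, 4, 8, 13
Level 2: 1, 2, 3, 5, 6, 7, 9, 10, 11, 12, 15, 17, 18
Level 3: 14

0, 4, 8, 13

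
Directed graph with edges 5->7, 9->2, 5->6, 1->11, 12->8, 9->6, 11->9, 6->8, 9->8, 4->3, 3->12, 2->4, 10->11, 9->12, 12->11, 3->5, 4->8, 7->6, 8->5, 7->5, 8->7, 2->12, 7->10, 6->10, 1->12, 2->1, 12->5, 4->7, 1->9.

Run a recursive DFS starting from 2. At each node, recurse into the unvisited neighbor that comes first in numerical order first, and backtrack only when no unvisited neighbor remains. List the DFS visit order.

2 -> 1 -> 9 -> 6 -> 8 -> 5 -> 7 -> 10 -> 11 -> 12 -> 4 -> 3

Visit 2
2 → 1
1 → 9
9 → 6
6 → 8
8 → 5
5 → 7
7 → 10
10 → 11
9 → 12
2 → 4
4 → 3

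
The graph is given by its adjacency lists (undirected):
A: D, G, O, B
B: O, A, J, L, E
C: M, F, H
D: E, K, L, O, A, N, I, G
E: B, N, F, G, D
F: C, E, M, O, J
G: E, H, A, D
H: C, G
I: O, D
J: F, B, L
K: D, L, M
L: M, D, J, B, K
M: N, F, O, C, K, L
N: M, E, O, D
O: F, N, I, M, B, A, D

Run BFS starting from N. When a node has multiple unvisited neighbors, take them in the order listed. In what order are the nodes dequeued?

N -> M -> E -> O -> D -> F -> C -> K -> L -> B -> G -> I -> A -> J -> H

Visit N; enqueue M, E, O, D → queue [M, E, O, D]
Visit M; enqueue F, C, K, L → queue [E, O, D, F, C, K, L]
Visit E; enqueue B, G → queue [O, D, F, C, K, L, B, G]
Visit O; enqueue I, A → queue [D, F, C, K, L, B, G, I, A]
Visit D → queue [F, C, K, L, B, G, I, A]
Visit F; enqueue J → queue [C, K, L, B, G, I, A, J]
Visit C; enqueue H → queue [K, L, B, G, I, A, J, H]
Visit K → queue [L, B, G, I, A, J, H]
Visit L → queue [B, G, I, A, J, H]
Visit B → queue [G, I, A, J, H]
Visit G → queue [I, A, J, H]
Visit I → queue [A, J, H]
Visit A → queue [J, H]
Visit J → queue [H]
Visit H → queue []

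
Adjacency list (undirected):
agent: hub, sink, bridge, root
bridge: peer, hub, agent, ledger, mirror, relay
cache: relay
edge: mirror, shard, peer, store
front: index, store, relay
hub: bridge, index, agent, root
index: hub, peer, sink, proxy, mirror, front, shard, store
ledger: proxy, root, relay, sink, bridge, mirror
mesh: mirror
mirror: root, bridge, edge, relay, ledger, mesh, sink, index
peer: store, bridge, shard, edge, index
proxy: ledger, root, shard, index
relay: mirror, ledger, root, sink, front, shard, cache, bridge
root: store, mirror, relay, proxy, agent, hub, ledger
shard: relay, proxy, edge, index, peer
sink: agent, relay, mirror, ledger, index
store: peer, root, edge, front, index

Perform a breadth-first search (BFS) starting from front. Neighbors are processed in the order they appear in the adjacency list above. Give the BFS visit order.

Visit front; enqueue index, store, relay → queue [index, store, relay]
Visit index; enqueue hub, peer, sink, proxy, mirror, shard → queue [store, relay, hub, peer, sink, proxy, mirror, shard]
Visit store; enqueue root, edge → queue [relay, hub, peer, sink, proxy, mirror, shard, root, edge]
Visit relay; enqueue ledger, cache, bridge → queue [hub, peer, sink, proxy, mirror, shard, root, edge, ledger, cache, bridge]
Visit hub; enqueue agent → queue [peer, sink, proxy, mirror, shard, root, edge, ledger, cache, bridge, agent]
Visit peer → queue [sink, proxy, mirror, shard, root, edge, ledger, cache, bridge, agent]
Visit sink → queue [proxy, mirror, shard, root, edge, ledger, cache, bridge, agent]
Visit proxy → queue [mirror, shard, root, edge, ledger, cache, bridge, agent]
Visit mirror; enqueue mesh → queue [shard, root, edge, ledger, cache, bridge, agent, mesh]
Visit shard → queue [root, edge, ledger, cache, bridge, agent, mesh]
Visit root → queue [edge, ledger, cache, bridge, agent, mesh]
Visit edge → queue [ledger, cache, bridge, agent, mesh]
Visit ledger → queue [cache, bridge, agent, mesh]
Visit cache → queue [bridge, agent, mesh]
Visit bridge → queue [agent, mesh]
Visit agent → queue [mesh]
Visit mesh → queue []

front → index → store → relay → hub → peer → sink → proxy → mirror → shard → root → edge → ledger → cache → bridge → agent → mesh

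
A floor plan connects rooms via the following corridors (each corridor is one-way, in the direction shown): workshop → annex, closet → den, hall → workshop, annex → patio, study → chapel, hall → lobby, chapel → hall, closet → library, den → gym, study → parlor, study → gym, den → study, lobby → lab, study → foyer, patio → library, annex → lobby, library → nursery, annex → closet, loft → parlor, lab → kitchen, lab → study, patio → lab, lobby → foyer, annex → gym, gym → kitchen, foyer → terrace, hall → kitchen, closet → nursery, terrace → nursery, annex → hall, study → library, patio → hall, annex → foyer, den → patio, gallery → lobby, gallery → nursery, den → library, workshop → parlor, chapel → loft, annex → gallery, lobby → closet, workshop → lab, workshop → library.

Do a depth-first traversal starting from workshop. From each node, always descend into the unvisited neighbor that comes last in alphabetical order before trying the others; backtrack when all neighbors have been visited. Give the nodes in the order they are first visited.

workshop, parlor, library, nursery, lab, study, gym, kitchen, foyer, terrace, chapel, loft, hall, lobby, closet, den, patio, annex, gallery

Visit workshop
workshop → parlor
workshop → library
library → nursery
workshop → lab
lab → study
study → gym
gym → kitchen
study → foyer
foyer → terrace
study → chapel
chapel → loft
chapel → hall
hall → lobby
lobby → closet
closet → den
den → patio
workshop → annex
annex → gallery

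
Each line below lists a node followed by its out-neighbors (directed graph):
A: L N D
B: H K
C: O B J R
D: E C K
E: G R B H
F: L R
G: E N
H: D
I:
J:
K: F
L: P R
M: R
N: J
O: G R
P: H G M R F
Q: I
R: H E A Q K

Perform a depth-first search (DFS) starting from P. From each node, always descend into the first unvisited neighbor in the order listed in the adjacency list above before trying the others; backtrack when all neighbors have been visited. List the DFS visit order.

P -> H -> D -> E -> G -> N -> J -> R -> A -> L -> Q -> I -> K -> F -> B -> C -> O -> M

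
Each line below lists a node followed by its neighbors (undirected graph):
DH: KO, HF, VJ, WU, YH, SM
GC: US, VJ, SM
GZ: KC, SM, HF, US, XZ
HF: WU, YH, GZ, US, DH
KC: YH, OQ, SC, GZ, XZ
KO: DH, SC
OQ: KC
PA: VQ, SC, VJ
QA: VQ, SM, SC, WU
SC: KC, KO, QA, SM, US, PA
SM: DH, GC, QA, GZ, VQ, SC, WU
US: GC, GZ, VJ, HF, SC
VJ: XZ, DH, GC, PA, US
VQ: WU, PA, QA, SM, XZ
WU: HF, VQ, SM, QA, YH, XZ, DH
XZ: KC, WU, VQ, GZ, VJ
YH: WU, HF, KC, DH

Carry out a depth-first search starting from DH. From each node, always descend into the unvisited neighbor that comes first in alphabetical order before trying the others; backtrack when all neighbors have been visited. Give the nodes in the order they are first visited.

Visit DH
DH → HF
HF → GZ
GZ → KC
KC → OQ
KC → SC
SC → KO
SC → PA
PA → VJ
VJ → GC
GC → SM
SM → QA
QA → VQ
VQ → WU
WU → XZ
WU → YH
GC → US

DH, HF, GZ, KC, OQ, SC, KO, PA, VJ, GC, SM, QA, VQ, WU, XZ, YH, US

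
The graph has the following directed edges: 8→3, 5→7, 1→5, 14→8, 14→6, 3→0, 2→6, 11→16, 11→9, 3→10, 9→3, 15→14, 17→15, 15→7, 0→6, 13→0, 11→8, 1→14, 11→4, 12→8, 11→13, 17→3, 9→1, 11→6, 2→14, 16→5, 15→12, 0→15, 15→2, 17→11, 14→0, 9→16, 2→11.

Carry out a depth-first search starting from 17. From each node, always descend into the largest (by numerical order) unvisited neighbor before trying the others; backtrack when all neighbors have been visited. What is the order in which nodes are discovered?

17, 15, 14, 8, 3, 10, 0, 6, 12, 7, 2, 11, 16, 5, 13, 9, 1, 4

Visit 17
17 → 15
15 → 14
14 → 8
8 → 3
3 → 10
3 → 0
0 → 6
15 → 12
15 → 7
15 → 2
2 → 11
11 → 16
16 → 5
11 → 13
11 → 9
9 → 1
11 → 4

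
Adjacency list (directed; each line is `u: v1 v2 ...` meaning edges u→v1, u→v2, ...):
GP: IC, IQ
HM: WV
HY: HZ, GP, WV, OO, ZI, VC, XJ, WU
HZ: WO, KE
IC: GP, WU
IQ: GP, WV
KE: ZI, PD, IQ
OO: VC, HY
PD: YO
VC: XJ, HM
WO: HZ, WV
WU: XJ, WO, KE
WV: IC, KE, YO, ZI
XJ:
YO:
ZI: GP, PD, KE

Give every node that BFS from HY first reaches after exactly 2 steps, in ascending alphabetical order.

HM, IC, IQ, KE, PD, WO, YO

Level 0: HY
Level 1: GP, HZ, OO, VC, WU, WV, XJ, ZI
Level 2: HM, IC, IQ, KE, PD, WO, YO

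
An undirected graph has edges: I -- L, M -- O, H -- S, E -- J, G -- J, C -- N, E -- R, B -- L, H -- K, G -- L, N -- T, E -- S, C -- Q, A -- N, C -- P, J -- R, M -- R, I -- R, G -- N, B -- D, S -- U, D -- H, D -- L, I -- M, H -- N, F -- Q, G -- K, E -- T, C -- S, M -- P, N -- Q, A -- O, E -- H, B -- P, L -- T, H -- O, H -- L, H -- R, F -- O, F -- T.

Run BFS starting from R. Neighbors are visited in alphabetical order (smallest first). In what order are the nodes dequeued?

Visit R; enqueue E, H, I, J, M → queue [E, H, I, J, M]
Visit E; enqueue S, T → queue [H, I, J, M, S, T]
Visit H; enqueue D, K, L, N, O → queue [I, J, M, S, T, D, K, L, N, O]
Visit I → queue [J, M, S, T, D, K, L, N, O]
Visit J; enqueue G → queue [M, S, T, D, K, L, N, O, G]
Visit M; enqueue P → queue [S, T, D, K, L, N, O, G, P]
Visit S; enqueue C, U → queue [T, D, K, L, N, O, G, P, C, U]
Visit T; enqueue F → queue [D, K, L, N, O, G, P, C, U, F]
Visit D; enqueue B → queue [K, L, N, O, G, P, C, U, F, B]
Visit K → queue [L, N, O, G, P, C, U, F, B]
Visit L → queue [N, O, G, P, C, U, F, B]
Visit N; enqueue A, Q → queue [O, G, P, C, U, F, B, A, Q]
Visit O → queue [G, P, C, U, F, B, A, Q]
Visit G → queue [P, C, U, F, B, A, Q]
Visit P → queue [C, U, F, B, A, Q]
Visit C → queue [U, F, B, A, Q]
Visit U → queue [F, B, A, Q]
Visit F → queue [B, A, Q]
Visit B → queue [A, Q]
Visit A → queue [Q]
Visit Q → queue []

R, E, H, I, J, M, S, T, D, K, L, N, O, G, P, C, U, F, B, A, Q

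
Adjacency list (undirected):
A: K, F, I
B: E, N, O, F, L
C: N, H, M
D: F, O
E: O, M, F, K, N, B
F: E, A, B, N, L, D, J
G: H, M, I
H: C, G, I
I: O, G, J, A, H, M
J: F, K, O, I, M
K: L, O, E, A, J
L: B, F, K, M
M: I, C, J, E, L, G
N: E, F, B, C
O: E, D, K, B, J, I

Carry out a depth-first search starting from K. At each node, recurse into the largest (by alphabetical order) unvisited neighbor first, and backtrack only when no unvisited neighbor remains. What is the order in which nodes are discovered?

Visit K
K → O
O → J
J → M
M → L
L → F
F → N
N → E
E → B
N → C
C → H
H → I
I → G
I → A
F → D

K → O → J → M → L → F → N → E → B → C → H → I → G → A → D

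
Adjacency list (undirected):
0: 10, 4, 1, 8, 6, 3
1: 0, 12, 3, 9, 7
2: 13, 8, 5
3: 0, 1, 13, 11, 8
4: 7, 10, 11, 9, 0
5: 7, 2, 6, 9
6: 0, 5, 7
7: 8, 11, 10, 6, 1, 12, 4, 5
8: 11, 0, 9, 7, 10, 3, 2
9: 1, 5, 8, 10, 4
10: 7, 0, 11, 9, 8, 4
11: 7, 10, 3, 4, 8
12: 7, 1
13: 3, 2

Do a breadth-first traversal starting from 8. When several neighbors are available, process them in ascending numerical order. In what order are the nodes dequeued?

Visit 8; enqueue 0, 2, 3, 7, 9, 10, 11 → queue [0, 2, 3, 7, 9, 10, 11]
Visit 0; enqueue 1, 4, 6 → queue [2, 3, 7, 9, 10, 11, 1, 4, 6]
Visit 2; enqueue 5, 13 → queue [3, 7, 9, 10, 11, 1, 4, 6, 5, 13]
Visit 3 → queue [7, 9, 10, 11, 1, 4, 6, 5, 13]
Visit 7; enqueue 12 → queue [9, 10, 11, 1, 4, 6, 5, 13, 12]
Visit 9 → queue [10, 11, 1, 4, 6, 5, 13, 12]
Visit 10 → queue [11, 1, 4, 6, 5, 13, 12]
Visit 11 → queue [1, 4, 6, 5, 13, 12]
Visit 1 → queue [4, 6, 5, 13, 12]
Visit 4 → queue [6, 5, 13, 12]
Visit 6 → queue [5, 13, 12]
Visit 5 → queue [13, 12]
Visit 13 → queue [12]
Visit 12 → queue []

8 → 0 → 2 → 3 → 7 → 9 → 10 → 11 → 1 → 4 → 6 → 5 → 13 → 12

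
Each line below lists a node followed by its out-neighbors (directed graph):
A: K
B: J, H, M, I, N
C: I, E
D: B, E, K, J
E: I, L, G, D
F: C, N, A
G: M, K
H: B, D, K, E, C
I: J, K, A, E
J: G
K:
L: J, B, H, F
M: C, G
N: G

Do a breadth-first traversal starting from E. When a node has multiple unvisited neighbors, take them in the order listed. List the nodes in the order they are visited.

E I L G D J K A B H F M N C

Visit E; enqueue I, L, G, D → queue [I, L, G, D]
Visit I; enqueue J, K, A → queue [L, G, D, J, K, A]
Visit L; enqueue B, H, F → queue [G, D, J, K, A, B, H, F]
Visit G; enqueue M → queue [D, J, K, A, B, H, F, M]
Visit D → queue [J, K, A, B, H, F, M]
Visit J → queue [K, A, B, H, F, M]
Visit K → queue [A, B, H, F, M]
Visit A → queue [B, H, F, M]
Visit B; enqueue N → queue [H, F, M, N]
Visit H; enqueue C → queue [F, M, N, C]
Visit F → queue [M, N, C]
Visit M → queue [N, C]
Visit N → queue [C]
Visit C → queue []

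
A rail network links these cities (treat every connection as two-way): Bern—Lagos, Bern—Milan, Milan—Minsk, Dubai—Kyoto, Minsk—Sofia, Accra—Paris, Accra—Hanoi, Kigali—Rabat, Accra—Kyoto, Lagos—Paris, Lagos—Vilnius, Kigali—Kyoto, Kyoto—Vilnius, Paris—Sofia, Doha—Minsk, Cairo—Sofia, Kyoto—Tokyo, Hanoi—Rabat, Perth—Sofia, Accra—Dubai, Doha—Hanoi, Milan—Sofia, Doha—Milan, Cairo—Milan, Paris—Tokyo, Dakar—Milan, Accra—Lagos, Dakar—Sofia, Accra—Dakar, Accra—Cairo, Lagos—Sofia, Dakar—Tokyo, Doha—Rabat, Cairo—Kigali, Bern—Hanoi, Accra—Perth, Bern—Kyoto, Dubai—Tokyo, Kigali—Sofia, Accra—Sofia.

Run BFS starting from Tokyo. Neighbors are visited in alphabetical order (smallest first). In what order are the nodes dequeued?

Tokyo → Dakar → Dubai → Kyoto → Paris → Accra → Milan → Sofia → Bern → Kigali → Vilnius → Lagos → Cairo → Hanoi → Perth → Doha → Minsk → Rabat

Visit Tokyo; enqueue Dakar, Dubai, Kyoto, Paris → queue [Dakar, Dubai, Kyoto, Paris]
Visit Dakar; enqueue Accra, Milan, Sofia → queue [Dubai, Kyoto, Paris, Accra, Milan, Sofia]
Visit Dubai → queue [Kyoto, Paris, Accra, Milan, Sofia]
Visit Kyoto; enqueue Bern, Kigali, Vilnius → queue [Paris, Accra, Milan, Sofia, Bern, Kigali, Vilnius]
Visit Paris; enqueue Lagos → queue [Accra, Milan, Sofia, Bern, Kigali, Vilnius, Lagos]
Visit Accra; enqueue Cairo, Hanoi, Perth → queue [Milan, Sofia, Bern, Kigali, Vilnius, Lagos, Cairo, Hanoi, Perth]
Visit Milan; enqueue Doha, Minsk → queue [Sofia, Bern, Kigali, Vilnius, Lagos, Cairo, Hanoi, Perth, Doha, Minsk]
Visit Sofia → queue [Bern, Kigali, Vilnius, Lagos, Cairo, Hanoi, Perth, Doha, Minsk]
Visit Bern → queue [Kigali, Vilnius, Lagos, Cairo, Hanoi, Perth, Doha, Minsk]
Visit Kigali; enqueue Rabat → queue [Vilnius, Lagos, Cairo, Hanoi, Perth, Doha, Minsk, Rabat]
Visit Vilnius → queue [Lagos, Cairo, Hanoi, Perth, Doha, Minsk, Rabat]
Visit Lagos → queue [Cairo, Hanoi, Perth, Doha, Minsk, Rabat]
Visit Cairo → queue [Hanoi, Perth, Doha, Minsk, Rabat]
Visit Hanoi → queue [Perth, Doha, Minsk, Rabat]
Visit Perth → queue [Doha, Minsk, Rabat]
Visit Doha → queue [Minsk, Rabat]
Visit Minsk → queue [Rabat]
Visit Rabat → queue []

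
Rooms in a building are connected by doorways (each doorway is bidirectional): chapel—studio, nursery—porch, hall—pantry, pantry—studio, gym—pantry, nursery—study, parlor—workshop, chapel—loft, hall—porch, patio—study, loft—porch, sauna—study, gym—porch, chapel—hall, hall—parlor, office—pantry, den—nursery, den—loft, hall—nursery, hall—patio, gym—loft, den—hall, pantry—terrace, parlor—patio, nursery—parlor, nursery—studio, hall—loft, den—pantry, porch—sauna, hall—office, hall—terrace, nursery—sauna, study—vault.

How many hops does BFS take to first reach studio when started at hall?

Level 0: hall
Level 1: chapel, den, loft, nursery, office, pantry, parlor, patio, porch, terrace
Level 2: gym, sauna, studio, study, workshop
Level 3: vault
studio first appears at level 2.

2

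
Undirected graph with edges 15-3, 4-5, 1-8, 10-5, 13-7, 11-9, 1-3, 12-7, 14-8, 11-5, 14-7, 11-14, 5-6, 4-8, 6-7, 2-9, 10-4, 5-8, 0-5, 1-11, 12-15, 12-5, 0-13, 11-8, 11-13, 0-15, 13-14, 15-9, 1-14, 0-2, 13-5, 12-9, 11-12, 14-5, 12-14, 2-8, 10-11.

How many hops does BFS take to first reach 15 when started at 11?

Level 0: 11
Level 1: 1, 5, 8, 9, 10, 12, 13, 14
Level 2: 0, 2, 3, 4, 6, 7, 15
15 first appears at level 2.

2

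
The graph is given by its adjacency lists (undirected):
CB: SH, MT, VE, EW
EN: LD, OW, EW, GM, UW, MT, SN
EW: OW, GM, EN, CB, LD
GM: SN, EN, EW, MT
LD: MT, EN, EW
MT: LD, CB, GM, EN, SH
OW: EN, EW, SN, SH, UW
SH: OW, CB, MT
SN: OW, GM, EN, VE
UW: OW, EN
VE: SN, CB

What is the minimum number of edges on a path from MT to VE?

2

Level 0: MT
Level 1: CB, EN, GM, LD, SH
Level 2: EW, OW, SN, UW, VE
VE first appears at level 2.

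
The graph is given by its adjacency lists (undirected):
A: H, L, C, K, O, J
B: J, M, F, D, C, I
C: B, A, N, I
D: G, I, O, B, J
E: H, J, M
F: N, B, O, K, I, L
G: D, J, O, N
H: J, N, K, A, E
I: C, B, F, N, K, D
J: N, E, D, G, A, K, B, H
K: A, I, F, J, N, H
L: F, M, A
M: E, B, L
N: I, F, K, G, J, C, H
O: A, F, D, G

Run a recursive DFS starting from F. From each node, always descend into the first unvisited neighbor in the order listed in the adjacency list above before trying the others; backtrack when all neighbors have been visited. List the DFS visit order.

F, N, I, C, B, J, E, H, K, A, L, M, O, D, G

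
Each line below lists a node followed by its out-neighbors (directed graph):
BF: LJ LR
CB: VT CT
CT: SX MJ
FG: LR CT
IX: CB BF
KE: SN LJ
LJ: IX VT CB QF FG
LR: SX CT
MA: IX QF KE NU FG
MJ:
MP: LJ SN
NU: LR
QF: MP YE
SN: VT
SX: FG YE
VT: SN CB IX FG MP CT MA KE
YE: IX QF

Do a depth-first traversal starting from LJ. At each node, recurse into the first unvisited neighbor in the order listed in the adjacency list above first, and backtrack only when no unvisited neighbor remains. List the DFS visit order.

Visit LJ
LJ → IX
IX → CB
CB → VT
VT → SN
VT → FG
FG → LR
LR → SX
SX → YE
YE → QF
QF → MP
LR → CT
CT → MJ
VT → MA
MA → KE
MA → NU
IX → BF

LJ, IX, CB, VT, SN, FG, LR, SX, YE, QF, MP, CT, MJ, MA, KE, NU, BF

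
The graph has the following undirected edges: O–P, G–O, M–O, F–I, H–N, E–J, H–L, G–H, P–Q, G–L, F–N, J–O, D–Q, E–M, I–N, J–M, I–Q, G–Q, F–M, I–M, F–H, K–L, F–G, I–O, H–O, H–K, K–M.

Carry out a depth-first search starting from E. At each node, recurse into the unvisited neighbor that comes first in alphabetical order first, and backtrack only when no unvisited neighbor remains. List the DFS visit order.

Visit E
E → J
J → M
M → F
F → G
G → H
H → K
K → L
H → N
N → I
I → O
O → P
P → Q
Q → D

E, J, M, F, G, H, K, L, N, I, O, P, Q, D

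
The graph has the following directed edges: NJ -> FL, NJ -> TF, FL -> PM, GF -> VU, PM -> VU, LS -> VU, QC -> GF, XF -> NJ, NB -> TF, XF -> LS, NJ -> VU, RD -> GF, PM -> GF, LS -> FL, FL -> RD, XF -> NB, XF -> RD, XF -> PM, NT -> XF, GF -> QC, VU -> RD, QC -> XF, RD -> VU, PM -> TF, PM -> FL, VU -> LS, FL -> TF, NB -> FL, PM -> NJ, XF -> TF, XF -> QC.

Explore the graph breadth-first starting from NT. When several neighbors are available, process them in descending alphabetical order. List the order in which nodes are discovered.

Visit NT; enqueue XF → queue [XF]
Visit XF; enqueue TF, RD, QC, PM, NJ, NB, LS → queue [TF, RD, QC, PM, NJ, NB, LS]
Visit TF → queue [RD, QC, PM, NJ, NB, LS]
Visit RD; enqueue VU, GF → queue [QC, PM, NJ, NB, LS, VU, GF]
Visit QC → queue [PM, NJ, NB, LS, VU, GF]
Visit PM; enqueue FL → queue [NJ, NB, LS, VU, GF, FL]
Visit NJ → queue [NB, LS, VU, GF, FL]
Visit NB → queue [LS, VU, GF, FL]
Visit LS → queue [VU, GF, FL]
Visit VU → queue [GF, FL]
Visit GF → queue [FL]
Visit FL → queue []

NT, XF, TF, RD, QC, PM, NJ, NB, LS, VU, GF, FL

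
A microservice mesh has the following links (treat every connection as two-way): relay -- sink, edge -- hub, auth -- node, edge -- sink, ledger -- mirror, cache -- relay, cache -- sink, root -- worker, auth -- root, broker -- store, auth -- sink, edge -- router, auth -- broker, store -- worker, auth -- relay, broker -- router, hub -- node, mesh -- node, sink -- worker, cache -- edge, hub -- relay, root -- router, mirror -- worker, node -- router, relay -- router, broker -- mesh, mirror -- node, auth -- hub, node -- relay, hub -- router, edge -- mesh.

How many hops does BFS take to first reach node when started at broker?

2

Level 0: broker
Level 1: auth, mesh, router, store
Level 2: edge, hub, node, relay, root, sink, worker
Level 3: cache, mirror
Level 4: ledger
node first appears at level 2.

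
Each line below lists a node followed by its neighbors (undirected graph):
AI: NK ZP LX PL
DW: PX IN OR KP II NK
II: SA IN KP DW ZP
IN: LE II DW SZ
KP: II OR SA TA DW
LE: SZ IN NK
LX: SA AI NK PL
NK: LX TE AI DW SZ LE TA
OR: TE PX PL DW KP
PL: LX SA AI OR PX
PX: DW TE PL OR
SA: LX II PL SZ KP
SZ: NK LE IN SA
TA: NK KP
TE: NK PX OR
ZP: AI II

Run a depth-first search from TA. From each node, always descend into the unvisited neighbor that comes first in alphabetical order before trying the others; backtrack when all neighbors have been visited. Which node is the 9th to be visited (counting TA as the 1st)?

LX

Visit TA
TA → KP
KP → DW
DW → II
II → IN
IN → LE
LE → NK
NK → AI
AI → LX
LX → PL
PL → OR
OR → PX
PX → TE
PL → SA
SA → SZ
AI → ZP

Visit order: TA, KP, DW, II, IN, LE, NK, AI, LX, PL, OR, PX, TE, SA, SZ, ZP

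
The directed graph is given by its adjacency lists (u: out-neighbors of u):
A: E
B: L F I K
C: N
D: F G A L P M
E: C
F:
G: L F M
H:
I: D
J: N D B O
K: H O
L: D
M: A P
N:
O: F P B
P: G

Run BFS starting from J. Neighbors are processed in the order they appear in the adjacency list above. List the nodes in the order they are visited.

Visit J; enqueue N, D, B, O → queue [N, D, B, O]
Visit N → queue [D, B, O]
Visit D; enqueue F, G, A, L, P, M → queue [B, O, F, G, A, L, P, M]
Visit B; enqueue I, K → queue [O, F, G, A, L, P, M, I, K]
Visit O → queue [F, G, A, L, P, M, I, K]
Visit F → queue [G, A, L, P, M, I, K]
Visit G → queue [A, L, P, M, I, K]
Visit A; enqueue E → queue [L, P, M, I, K, E]
Visit L → queue [P, M, I, K, E]
Visit P → queue [M, I, K, E]
Visit M → queue [I, K, E]
Visit I → queue [K, E]
Visit K; enqueue H → queue [E, H]
Visit E; enqueue C → queue [H, C]
Visit H → queue [C]
Visit C → queue []

J → N → D → B → O → F → G → A → L → P → M → I → K → E → H → C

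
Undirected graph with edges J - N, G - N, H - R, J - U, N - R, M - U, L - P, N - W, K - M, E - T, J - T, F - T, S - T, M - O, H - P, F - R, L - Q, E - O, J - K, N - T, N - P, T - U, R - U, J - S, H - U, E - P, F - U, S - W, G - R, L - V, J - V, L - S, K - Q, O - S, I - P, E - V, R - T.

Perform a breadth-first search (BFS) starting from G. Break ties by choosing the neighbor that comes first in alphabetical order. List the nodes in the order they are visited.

Visit G; enqueue N, R → queue [N, R]
Visit N; enqueue J, P, T, W → queue [R, J, P, T, W]
Visit R; enqueue F, H, U → queue [J, P, T, W, F, H, U]
Visit J; enqueue K, S, V → queue [P, T, W, F, H, U, K, S, V]
Visit P; enqueue E, I, L → queue [T, W, F, H, U, K, S, V, E, I, L]
Visit T → queue [W, F, H, U, K, S, V, E, I, L]
Visit W → queue [F, H, U, K, S, V, E, I, L]
Visit F → queue [H, U, K, S, V, E, I, L]
Visit H → queue [U, K, S, V, E, I, L]
Visit U; enqueue M → queue [K, S, V, E, I, L, M]
Visit K; enqueue Q → queue [S, V, E, I, L, M, Q]
Visit S; enqueue O → queue [V, E, I, L, M, Q, O]
Visit V → queue [E, I, L, M, Q, O]
Visit E → queue [I, L, M, Q, O]
Visit I → queue [L, M, Q, O]
Visit L → queue [M, Q, O]
Visit M → queue [Q, O]
Visit Q → queue [O]
Visit O → queue []

G N R J P T W F H U K S V E I L M Q O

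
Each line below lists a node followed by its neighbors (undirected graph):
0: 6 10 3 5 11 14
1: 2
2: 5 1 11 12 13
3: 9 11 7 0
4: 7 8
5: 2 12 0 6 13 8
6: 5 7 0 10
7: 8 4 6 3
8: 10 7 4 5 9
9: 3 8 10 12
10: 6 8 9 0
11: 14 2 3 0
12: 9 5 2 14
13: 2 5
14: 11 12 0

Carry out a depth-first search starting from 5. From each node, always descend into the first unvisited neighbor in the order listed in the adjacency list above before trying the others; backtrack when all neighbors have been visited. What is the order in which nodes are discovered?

Visit 5
5 → 2
2 → 1
2 → 11
11 → 14
14 → 12
12 → 9
9 → 3
3 → 7
7 → 8
8 → 10
10 → 6
6 → 0
8 → 4
2 → 13

5, 2, 1, 11, 14, 12, 9, 3, 7, 8, 10, 6, 0, 4, 13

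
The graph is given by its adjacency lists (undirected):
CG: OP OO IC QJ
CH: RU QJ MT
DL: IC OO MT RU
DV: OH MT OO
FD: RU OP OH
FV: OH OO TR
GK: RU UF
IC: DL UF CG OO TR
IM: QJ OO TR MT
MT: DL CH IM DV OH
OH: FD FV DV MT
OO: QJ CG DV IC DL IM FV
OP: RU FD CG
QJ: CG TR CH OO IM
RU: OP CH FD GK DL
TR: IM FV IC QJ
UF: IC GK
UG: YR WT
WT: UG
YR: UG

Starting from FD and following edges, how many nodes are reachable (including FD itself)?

17

BFS from FD visits: FD, OH, OP, RU, DV, FV, MT, CG, CH, DL, GK, OO, TR, IM, IC, QJ, UF
Reachable nodes: 17 of 20 total.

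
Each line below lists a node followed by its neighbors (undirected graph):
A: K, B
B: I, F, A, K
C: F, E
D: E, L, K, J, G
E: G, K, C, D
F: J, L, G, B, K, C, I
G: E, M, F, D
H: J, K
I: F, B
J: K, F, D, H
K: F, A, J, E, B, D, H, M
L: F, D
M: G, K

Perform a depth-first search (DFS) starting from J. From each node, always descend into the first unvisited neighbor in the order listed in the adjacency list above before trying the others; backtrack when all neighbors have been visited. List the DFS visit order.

J, K, F, L, D, E, G, M, C, B, I, A, H

Visit J
J → K
K → F
F → L
L → D
D → E
E → G
G → M
E → C
F → B
B → I
B → A
K → H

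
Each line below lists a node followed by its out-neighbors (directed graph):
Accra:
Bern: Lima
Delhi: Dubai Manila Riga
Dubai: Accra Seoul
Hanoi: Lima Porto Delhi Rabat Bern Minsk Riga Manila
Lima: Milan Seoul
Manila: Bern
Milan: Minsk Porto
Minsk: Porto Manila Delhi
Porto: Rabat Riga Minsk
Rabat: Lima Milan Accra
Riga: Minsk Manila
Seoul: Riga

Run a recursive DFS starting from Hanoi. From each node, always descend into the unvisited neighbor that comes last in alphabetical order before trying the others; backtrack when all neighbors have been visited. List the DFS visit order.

Visit Hanoi
Hanoi → Riga
Riga → Minsk
Minsk → Porto
Porto → Rabat
Rabat → Milan
Rabat → Lima
Lima → Seoul
Rabat → Accra
Minsk → Manila
Manila → Bern
Minsk → Delhi
Delhi → Dubai

Hanoi, Riga, Minsk, Porto, Rabat, Milan, Lima, Seoul, Accra, Manila, Bern, Delhi, Dubai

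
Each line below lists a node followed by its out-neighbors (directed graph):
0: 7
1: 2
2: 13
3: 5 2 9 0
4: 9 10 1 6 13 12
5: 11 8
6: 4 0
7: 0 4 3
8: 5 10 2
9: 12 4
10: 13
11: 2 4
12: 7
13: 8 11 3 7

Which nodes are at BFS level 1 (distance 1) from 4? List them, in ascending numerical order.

Level 0: 4
Level 1: 1, 6, 9, 10, 12, 13
Level 2: 0, 2, 3, 7, 8, 11
Level 3: 5

1, 6, 9, 10, 12, 13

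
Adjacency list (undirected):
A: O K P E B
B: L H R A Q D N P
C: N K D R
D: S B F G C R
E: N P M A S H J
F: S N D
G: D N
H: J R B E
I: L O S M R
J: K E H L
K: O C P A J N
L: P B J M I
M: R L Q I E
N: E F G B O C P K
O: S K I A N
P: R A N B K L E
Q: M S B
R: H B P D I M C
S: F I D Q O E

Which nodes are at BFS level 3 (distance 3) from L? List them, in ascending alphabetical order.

C, F, G

Level 0: L
Level 1: B, I, J, M, P
Level 2: A, D, E, H, K, N, O, Q, R, S
Level 3: C, F, G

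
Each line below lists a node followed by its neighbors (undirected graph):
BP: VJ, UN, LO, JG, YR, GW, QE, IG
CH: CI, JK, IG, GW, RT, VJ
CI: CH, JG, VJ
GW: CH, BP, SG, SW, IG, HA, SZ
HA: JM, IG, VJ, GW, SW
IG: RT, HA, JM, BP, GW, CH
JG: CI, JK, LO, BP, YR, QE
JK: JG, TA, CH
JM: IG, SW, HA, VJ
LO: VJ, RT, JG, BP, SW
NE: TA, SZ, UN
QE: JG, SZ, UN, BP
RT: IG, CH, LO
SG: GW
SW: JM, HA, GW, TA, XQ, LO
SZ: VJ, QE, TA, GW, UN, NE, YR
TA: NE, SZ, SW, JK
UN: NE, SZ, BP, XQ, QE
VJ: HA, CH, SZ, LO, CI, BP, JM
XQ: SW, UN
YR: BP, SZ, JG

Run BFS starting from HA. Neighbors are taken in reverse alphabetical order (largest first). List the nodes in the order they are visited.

HA -> VJ -> SW -> JM -> IG -> GW -> SZ -> LO -> CI -> CH -> BP -> XQ -> TA -> RT -> SG -> YR -> UN -> QE -> NE -> JG -> JK

Visit HA; enqueue VJ, SW, JM, IG, GW → queue [VJ, SW, JM, IG, GW]
Visit VJ; enqueue SZ, LO, CI, CH, BP → queue [SW, JM, IG, GW, SZ, LO, CI, CH, BP]
Visit SW; enqueue XQ, TA → queue [JM, IG, GW, SZ, LO, CI, CH, BP, XQ, TA]
Visit JM → queue [IG, GW, SZ, LO, CI, CH, BP, XQ, TA]
Visit IG; enqueue RT → queue [GW, SZ, LO, CI, CH, BP, XQ, TA, RT]
Visit GW; enqueue SG → queue [SZ, LO, CI, CH, BP, XQ, TA, RT, SG]
Visit SZ; enqueue YR, UN, QE, NE → queue [LO, CI, CH, BP, XQ, TA, RT, SG, YR, UN, QE, NE]
Visit LO; enqueue JG → queue [CI, CH, BP, XQ, TA, RT, SG, YR, UN, QE, NE, JG]
Visit CI → queue [CH, BP, XQ, TA, RT, SG, YR, UN, QE, NE, JG]
Visit CH; enqueue JK → queue [BP, XQ, TA, RT, SG, YR, UN, QE, NE, JG, JK]
Visit BP → queue [XQ, TA, RT, SG, YR, UN, QE, NE, JG, JK]
Visit XQ → queue [TA, RT, SG, YR, UN, QE, NE, JG, JK]
Visit TA → queue [RT, SG, YR, UN, QE, NE, JG, JK]
Visit RT → queue [SG, YR, UN, QE, NE, JG, JK]
Visit SG → queue [YR, UN, QE, NE, JG, JK]
Visit YR → queue [UN, QE, NE, JG, JK]
Visit UN → queue [QE, NE, JG, JK]
Visit QE → queue [NE, JG, JK]
Visit NE → queue [JG, JK]
Visit JG → queue [JK]
Visit JK → queue []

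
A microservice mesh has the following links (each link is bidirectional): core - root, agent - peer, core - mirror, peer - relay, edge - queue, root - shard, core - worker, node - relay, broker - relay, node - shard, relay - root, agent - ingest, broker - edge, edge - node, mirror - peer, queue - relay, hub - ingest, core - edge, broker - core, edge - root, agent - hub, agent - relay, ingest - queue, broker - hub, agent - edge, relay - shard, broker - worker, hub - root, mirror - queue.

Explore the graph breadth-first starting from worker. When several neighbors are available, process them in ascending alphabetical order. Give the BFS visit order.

Visit worker; enqueue broker, core → queue [broker, core]
Visit broker; enqueue edge, hub, relay → queue [core, edge, hub, relay]
Visit core; enqueue mirror, root → queue [edge, hub, relay, mirror, root]
Visit edge; enqueue agent, node, queue → queue [hub, relay, mirror, root, agent, node, queue]
Visit hub; enqueue ingest → queue [relay, mirror, root, agent, node, queue, ingest]
Visit relay; enqueue peer, shard → queue [mirror, root, agent, node, queue, ingest, peer, shard]
Visit mirror → queue [root, agent, node, queue, ingest, peer, shard]
Visit root → queue [agent, node, queue, ingest, peer, shard]
Visit agent → queue [node, queue, ingest, peer, shard]
Visit node → queue [queue, ingest, peer, shard]
Visit queue → queue [ingest, peer, shard]
Visit ingest → queue [peer, shard]
Visit peer → queue [shard]
Visit shard → queue []

worker broker core edge hub relay mirror root agent node queue ingest peer shard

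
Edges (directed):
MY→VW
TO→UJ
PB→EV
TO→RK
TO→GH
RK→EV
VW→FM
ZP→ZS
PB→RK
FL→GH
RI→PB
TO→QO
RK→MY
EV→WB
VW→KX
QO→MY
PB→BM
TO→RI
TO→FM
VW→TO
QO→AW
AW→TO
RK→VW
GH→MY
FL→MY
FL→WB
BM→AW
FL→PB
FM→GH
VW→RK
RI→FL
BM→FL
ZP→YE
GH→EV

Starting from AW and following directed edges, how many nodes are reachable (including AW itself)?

16

BFS from AW visits: AW, TO, FM, GH, QO, RI, RK, UJ, EV, MY, FL, PB, VW, WB, BM, KX
Reachable nodes: 16 of 19 total.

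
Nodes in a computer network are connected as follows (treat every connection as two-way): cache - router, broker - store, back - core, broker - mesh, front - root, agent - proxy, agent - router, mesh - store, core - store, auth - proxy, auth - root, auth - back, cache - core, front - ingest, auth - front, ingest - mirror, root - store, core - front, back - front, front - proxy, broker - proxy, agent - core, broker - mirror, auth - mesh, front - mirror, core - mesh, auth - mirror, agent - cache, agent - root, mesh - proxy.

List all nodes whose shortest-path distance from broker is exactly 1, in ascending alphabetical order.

mesh, mirror, proxy, store

Level 0: broker
Level 1: mesh, mirror, proxy, store
Level 2: agent, auth, core, front, ingest, root
Level 3: back, cache, router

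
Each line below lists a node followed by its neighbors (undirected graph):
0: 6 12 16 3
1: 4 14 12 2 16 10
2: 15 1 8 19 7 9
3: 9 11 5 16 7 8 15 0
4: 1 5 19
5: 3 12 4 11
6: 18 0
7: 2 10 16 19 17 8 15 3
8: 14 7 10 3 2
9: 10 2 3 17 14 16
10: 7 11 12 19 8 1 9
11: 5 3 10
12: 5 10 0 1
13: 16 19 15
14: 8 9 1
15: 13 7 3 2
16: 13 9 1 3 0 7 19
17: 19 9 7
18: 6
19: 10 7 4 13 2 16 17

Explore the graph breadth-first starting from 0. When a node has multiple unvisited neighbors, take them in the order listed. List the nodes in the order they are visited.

0 → 6 → 12 → 16 → 3 → 18 → 5 → 10 → 1 → 13 → 9 → 7 → 19 → 11 → 8 → 15 → 4 → 14 → 2 → 17

Visit 0; enqueue 6, 12, 16, 3 → queue [6, 12, 16, 3]
Visit 6; enqueue 18 → queue [12, 16, 3, 18]
Visit 12; enqueue 5, 10, 1 → queue [16, 3, 18, 5, 10, 1]
Visit 16; enqueue 13, 9, 7, 19 → queue [3, 18, 5, 10, 1, 13, 9, 7, 19]
Visit 3; enqueue 11, 8, 15 → queue [18, 5, 10, 1, 13, 9, 7, 19, 11, 8, 15]
Visit 18 → queue [5, 10, 1, 13, 9, 7, 19, 11, 8, 15]
Visit 5; enqueue 4 → queue [10, 1, 13, 9, 7, 19, 11, 8, 15, 4]
Visit 10 → queue [1, 13, 9, 7, 19, 11, 8, 15, 4]
Visit 1; enqueue 14, 2 → queue [13, 9, 7, 19, 11, 8, 15, 4, 14, 2]
Visit 13 → queue [9, 7, 19, 11, 8, 15, 4, 14, 2]
Visit 9; enqueue 17 → queue [7, 19, 11, 8, 15, 4, 14, 2, 17]
Visit 7 → queue [19, 11, 8, 15, 4, 14, 2, 17]
Visit 19 → queue [11, 8, 15, 4, 14, 2, 17]
Visit 11 → queue [8, 15, 4, 14, 2, 17]
Visit 8 → queue [15, 4, 14, 2, 17]
Visit 15 → queue [4, 14, 2, 17]
Visit 4 → queue [14, 2, 17]
Visit 14 → queue [2, 17]
Visit 2 → queue [17]
Visit 17 → queue []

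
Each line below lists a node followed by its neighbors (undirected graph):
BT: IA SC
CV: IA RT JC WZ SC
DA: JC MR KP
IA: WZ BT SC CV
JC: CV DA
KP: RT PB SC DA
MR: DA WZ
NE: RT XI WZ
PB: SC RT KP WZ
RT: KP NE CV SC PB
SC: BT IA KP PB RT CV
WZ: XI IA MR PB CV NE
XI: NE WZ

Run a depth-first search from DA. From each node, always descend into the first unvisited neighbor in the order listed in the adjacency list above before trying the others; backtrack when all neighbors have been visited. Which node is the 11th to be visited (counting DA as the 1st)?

SC

Visit DA
DA → JC
JC → CV
CV → IA
IA → WZ
WZ → XI
XI → NE
NE → RT
RT → KP
KP → PB
PB → SC
SC → BT
WZ → MR

Visit order: DA, JC, CV, IA, WZ, XI, NE, RT, KP, PB, SC, BT, MR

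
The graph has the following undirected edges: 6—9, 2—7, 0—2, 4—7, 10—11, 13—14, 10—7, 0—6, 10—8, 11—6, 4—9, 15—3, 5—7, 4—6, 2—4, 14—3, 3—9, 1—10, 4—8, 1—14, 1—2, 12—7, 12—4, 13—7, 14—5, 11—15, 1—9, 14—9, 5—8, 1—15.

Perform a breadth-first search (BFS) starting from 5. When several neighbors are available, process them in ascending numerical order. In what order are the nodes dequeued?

5 -> 7 -> 8 -> 14 -> 2 -> 4 -> 10 -> 12 -> 13 -> 1 -> 3 -> 9 -> 0 -> 6 -> 11 -> 15

Visit 5; enqueue 7, 8, 14 → queue [7, 8, 14]
Visit 7; enqueue 2, 4, 10, 12, 13 → queue [8, 14, 2, 4, 10, 12, 13]
Visit 8 → queue [14, 2, 4, 10, 12, 13]
Visit 14; enqueue 1, 3, 9 → queue [2, 4, 10, 12, 13, 1, 3, 9]
Visit 2; enqueue 0 → queue [4, 10, 12, 13, 1, 3, 9, 0]
Visit 4; enqueue 6 → queue [10, 12, 13, 1, 3, 9, 0, 6]
Visit 10; enqueue 11 → queue [12, 13, 1, 3, 9, 0, 6, 11]
Visit 12 → queue [13, 1, 3, 9, 0, 6, 11]
Visit 13 → queue [1, 3, 9, 0, 6, 11]
Visit 1; enqueue 15 → queue [3, 9, 0, 6, 11, 15]
Visit 3 → queue [9, 0, 6, 11, 15]
Visit 9 → queue [0, 6, 11, 15]
Visit 0 → queue [6, 11, 15]
Visit 6 → queue [11, 15]
Visit 11 → queue [15]
Visit 15 → queue []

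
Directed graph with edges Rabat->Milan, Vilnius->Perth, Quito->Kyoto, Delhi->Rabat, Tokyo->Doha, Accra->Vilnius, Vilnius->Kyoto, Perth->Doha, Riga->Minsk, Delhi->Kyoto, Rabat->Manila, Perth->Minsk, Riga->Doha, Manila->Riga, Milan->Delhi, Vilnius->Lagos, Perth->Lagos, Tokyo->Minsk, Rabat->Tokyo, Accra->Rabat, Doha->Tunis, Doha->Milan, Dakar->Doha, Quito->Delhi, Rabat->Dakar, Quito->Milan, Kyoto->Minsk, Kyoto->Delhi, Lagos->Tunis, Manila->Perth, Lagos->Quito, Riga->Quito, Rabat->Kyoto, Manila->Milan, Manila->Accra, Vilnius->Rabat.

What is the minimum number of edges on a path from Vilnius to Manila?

2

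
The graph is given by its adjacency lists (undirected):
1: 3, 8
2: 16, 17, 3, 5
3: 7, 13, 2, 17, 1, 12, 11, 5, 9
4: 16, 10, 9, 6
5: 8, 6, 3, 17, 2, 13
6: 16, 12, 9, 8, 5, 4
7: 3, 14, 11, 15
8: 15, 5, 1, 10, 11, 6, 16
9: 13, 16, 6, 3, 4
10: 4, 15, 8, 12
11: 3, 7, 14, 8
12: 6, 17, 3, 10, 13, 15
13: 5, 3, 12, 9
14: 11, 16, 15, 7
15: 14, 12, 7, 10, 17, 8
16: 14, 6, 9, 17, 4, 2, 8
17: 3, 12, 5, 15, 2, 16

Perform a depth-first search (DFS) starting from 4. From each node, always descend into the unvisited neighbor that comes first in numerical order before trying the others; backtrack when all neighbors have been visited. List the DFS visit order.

4 6 5 2 3 1 8 10 12 13 9 16 14 7 11 15 17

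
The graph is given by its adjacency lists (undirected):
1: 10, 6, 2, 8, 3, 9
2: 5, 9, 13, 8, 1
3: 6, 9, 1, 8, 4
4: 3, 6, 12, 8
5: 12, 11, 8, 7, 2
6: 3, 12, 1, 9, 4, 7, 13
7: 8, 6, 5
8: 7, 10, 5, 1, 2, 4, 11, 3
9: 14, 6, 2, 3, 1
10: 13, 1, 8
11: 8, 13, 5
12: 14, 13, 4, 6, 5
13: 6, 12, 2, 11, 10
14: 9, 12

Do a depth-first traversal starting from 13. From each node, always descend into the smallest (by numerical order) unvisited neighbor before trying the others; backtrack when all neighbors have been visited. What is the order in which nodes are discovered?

13 → 2 → 1 → 3 → 4 → 6 → 7 → 5 → 8 → 10 → 11 → 12 → 14 → 9

Visit 13
13 → 2
2 → 1
1 → 3
3 → 4
4 → 6
6 → 7
7 → 5
5 → 8
8 → 10
8 → 11
5 → 12
12 → 14
14 → 9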